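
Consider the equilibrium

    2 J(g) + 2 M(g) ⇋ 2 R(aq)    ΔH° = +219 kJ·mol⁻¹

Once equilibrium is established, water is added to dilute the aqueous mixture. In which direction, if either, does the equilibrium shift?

Dilution lowers every aqueous concentration by the same factor. Δn_aq = 2 − 0 = +2, so the system shifts toward the side with more dissolved moles — to the right.

right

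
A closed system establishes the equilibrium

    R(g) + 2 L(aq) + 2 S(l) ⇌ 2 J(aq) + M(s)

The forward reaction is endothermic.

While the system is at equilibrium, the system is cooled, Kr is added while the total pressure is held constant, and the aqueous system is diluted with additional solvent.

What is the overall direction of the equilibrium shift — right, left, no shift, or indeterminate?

The forward reaction is endothermic. Lowering T favours the exothermic direction — shift to the left.
Adding inert gas at constant total pressure expands the volume and lowers every reacting partial pressure. With Δn_gas = 0 − 1 = -1, Q moves away from K toward the side with fewer gas moles, so the system shifts toward the side with more gas moles — to the left.
Dilution scales every aqueous concentration by the same factor. Δn_aq = 2 − 2 = 0, so Q is unchanged — no shift.
Only the nonzero effect(s) matter; the net shift is to the left.

left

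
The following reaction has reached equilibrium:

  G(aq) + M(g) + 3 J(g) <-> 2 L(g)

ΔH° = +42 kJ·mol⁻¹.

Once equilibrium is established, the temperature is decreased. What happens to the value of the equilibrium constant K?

K depends on temperature via the van 't Hoff relation. The forward reaction is endothermic, so lowering T decreases K.

decreases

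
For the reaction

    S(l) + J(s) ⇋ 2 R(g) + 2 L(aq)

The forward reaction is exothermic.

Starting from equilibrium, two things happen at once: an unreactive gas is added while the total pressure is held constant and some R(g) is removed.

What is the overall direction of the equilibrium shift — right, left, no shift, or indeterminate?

Adding inert gas at constant total pressure expands the volume and lowers every reacting partial pressure. With Δn_gas = 2 − 0 = +2, Q moves away from K toward the side with fewer gas moles, so the system shifts toward the side with more gas moles — to the right.
Removing R (g), a product, drives the reaction to the right.
All effects act in the same direction — net shift to the right.

right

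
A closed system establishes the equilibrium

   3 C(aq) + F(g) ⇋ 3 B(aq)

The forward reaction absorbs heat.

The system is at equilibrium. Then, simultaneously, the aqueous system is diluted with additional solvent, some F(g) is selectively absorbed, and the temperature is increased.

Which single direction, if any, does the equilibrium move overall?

cannot be determined

Dilution scales every aqueous concentration by the same factor. Δn_aq = 3 − 3 = 0, so Q is unchanged — no shift.
Removing F (g), a reactant, drives the reaction to the left.
The forward reaction is endothermic. Raising T favours the endothermic direction — shift to the right.
The individual effects push in opposite directions; without quantitative information the net direction cannot be determined.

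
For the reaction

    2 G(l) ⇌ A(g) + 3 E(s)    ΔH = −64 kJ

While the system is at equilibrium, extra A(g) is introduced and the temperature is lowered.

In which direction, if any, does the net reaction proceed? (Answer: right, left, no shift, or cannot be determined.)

cannot be determined

Adding A (g), a product, drives the reaction to the left.
The forward reaction is exothermic. Lowering T favours the exothermic direction — shift to the right.
The individual effects push in opposite directions; without quantitative information the net direction cannot be determined.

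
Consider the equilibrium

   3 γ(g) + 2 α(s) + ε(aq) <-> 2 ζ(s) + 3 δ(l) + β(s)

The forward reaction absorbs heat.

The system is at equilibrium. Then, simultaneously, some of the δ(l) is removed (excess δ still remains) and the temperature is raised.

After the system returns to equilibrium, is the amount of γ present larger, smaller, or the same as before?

δ is a pure liquid; its activity is 1 regardless of amount, so Q is unaffected — no shift from this change.
The forward reaction is endothermic. Raising T favours the endothermic direction — shift to the right.
The net shift is to the right. γ is a reactant, so its amount decreases.

decreases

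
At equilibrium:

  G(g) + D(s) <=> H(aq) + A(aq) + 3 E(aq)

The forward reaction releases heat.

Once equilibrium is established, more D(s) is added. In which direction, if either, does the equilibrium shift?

D is a pure solid; its activity is 1 regardless of amount, so Q is unaffected — no shift from this change.

no shift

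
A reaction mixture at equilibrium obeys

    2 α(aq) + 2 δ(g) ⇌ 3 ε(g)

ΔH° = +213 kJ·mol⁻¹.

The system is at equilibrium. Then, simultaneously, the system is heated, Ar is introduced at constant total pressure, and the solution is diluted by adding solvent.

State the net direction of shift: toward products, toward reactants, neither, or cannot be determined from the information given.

cannot be determined

The forward reaction is endothermic. Raising T favours the endothermic direction — shift to the right.
Adding inert gas at constant total pressure expands the volume and lowers every reacting partial pressure. With Δn_gas = 3 − 2 = +1, Q moves away from K toward the side with fewer gas moles, so the system shifts toward the side with more gas moles — to the right.
Dilution lowers every aqueous concentration by the same factor. Δn_aq = 0 − 2 = -2, so the system shifts toward the side with more dissolved moles — to the left.
The individual effects push in opposite directions; without quantitative information the net direction cannot be determined.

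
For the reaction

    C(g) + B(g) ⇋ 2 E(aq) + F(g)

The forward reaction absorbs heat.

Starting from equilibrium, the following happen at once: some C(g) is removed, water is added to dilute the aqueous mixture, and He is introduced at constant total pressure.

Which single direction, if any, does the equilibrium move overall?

Removing C (g), a reactant, drives the reaction to the left.
Dilution lowers every aqueous concentration by the same factor. Δn_aq = 2 − 0 = +2, so the system shifts toward the side with more dissolved moles — to the right.
Adding inert gas at constant total pressure expands the volume and lowers every reacting partial pressure. With Δn_gas = 1 − 2 = -1, Q moves away from K toward the side with fewer gas moles, so the system shifts toward the side with more gas moles — to the left.
The individual effects push in opposite directions; without quantitative information the net direction cannot be determined.

cannot be determined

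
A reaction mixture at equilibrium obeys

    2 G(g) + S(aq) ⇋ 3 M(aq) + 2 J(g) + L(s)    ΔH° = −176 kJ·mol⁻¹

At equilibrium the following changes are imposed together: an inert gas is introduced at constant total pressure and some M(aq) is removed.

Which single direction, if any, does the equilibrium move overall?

right

Adding inert gas at constant total pressure expands the volume, scaling every reacting partial pressure by the same factor. Δn_gas = 2 − 2 = 0, so Q is unchanged — no shift.
Removing M (aq), a product, drives the reaction to the right.
Only the nonzero effect(s) matter; the net shift is to the right.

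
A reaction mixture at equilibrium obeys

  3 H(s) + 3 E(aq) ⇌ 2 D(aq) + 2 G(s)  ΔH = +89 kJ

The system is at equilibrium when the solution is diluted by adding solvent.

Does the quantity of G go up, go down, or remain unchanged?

Dilution lowers every aqueous concentration by the same factor. Δn_aq = 2 − 3 = -1, so the system shifts toward the side with more dissolved moles — to the left.
The net shift is to the left. G is a product, so its amount decreases.

decreases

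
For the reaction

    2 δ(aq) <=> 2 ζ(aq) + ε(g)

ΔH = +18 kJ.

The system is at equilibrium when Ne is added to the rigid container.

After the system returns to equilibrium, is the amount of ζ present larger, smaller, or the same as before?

At constant volume, adding an inert gas leaves every reacting species' partial pressure unchanged, so Q is unchanged — no shift from this change.
No net shift occurs, so the amount of ζ is unchanged.

unchanged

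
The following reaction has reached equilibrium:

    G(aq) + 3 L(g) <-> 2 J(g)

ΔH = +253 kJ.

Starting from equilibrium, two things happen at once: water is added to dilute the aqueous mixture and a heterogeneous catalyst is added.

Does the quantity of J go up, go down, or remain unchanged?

Dilution lowers every aqueous concentration by the same factor. Δn_aq = 0 − 1 = -1, so the system shifts toward the side with more dissolved moles — to the left.
A catalyst speeds both forward and reverse rates equally; it changes neither Q nor K — no shift from this change.
The net shift is to the left. J is a product, so its amount decreases.

decreases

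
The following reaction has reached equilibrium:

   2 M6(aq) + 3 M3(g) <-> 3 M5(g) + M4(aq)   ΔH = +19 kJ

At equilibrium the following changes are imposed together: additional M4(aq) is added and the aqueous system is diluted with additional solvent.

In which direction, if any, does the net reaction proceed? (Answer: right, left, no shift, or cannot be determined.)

Adding M4 (aq), a product, drives the reaction to the left.
Dilution lowers every aqueous concentration by the same factor. Δn_aq = 1 − 2 = -1, so the system shifts toward the side with more dissolved moles — to the left.
All effects act in the same direction — net shift to the left.

left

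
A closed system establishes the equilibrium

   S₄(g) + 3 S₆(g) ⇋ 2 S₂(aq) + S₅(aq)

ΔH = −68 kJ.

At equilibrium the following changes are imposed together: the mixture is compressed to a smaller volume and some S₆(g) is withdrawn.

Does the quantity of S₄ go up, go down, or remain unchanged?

Gas moles: reactants 4, products 0 (Δn_gas = -4). Compression shifts the system toward the side with fewer moles of gas — to the right.
Removing S₆ (g), a reactant, drives the reaction to the left.
The two effects oppose each other, so the net shift — and hence the change in S₄ — cannot be determined from the given information.

cannot be determined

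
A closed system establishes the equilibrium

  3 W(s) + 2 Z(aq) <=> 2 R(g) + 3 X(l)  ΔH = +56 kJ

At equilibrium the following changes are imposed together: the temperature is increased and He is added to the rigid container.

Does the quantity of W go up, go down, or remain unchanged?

The forward reaction is endothermic. Raising T favours the endothermic direction — shift to the right.
At constant volume, adding an inert gas leaves every reacting species' partial pressure unchanged, so Q is unchanged — no shift from this change.
The net shift is to the right. W is a reactant, so its amount decreases.

decreases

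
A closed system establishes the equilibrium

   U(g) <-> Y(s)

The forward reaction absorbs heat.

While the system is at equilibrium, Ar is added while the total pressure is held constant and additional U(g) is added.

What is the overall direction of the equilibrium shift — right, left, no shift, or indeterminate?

Adding inert gas at constant total pressure expands the volume and lowers every reacting partial pressure. With Δn_gas = 0 − 1 = -1, Q moves away from K toward the side with fewer gas moles, so the system shifts toward the side with more gas moles — to the left.
Adding U (g), a reactant, drives the reaction to the right.
The individual effects push in opposite directions; without quantitative information the net direction cannot be determined.

cannot be determined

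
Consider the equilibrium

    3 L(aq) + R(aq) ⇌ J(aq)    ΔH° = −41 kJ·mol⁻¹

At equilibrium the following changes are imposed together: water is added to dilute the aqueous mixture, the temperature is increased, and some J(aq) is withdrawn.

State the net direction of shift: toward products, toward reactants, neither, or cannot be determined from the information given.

cannot be determined

Dilution lowers every aqueous concentration by the same factor. Δn_aq = 1 − 4 = -3, so the system shifts toward the side with more dissolved moles — to the left.
The forward reaction is exothermic. Raising T favours the endothermic direction — shift to the left.
Removing J (aq), a product, drives the reaction to the right.
The individual effects push in opposite directions; without quantitative information the net direction cannot be determined.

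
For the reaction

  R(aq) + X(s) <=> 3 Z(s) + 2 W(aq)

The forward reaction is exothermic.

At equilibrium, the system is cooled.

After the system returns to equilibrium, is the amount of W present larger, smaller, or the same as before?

increases

The forward reaction is exothermic. Lowering T favours the exothermic direction — shift to the right.
The net shift is to the right. W is a product, so its amount increases.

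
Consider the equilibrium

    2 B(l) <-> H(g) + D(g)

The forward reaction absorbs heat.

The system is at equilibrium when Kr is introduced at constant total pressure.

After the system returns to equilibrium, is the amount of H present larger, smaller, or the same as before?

Adding inert gas at constant total pressure expands the volume and lowers every reacting partial pressure. With Δn_gas = 2 − 0 = +2, Q moves away from K toward the side with fewer gas moles, so the system shifts toward the side with more gas moles — to the right.
The net shift is to the right. H is a product, so its amount increases.

increases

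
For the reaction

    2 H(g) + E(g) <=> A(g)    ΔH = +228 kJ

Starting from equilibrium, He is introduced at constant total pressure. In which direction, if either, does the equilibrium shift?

left

Adding inert gas at constant total pressure expands the volume and lowers every reacting partial pressure. With Δn_gas = 1 − 3 = -2, Q moves away from K toward the side with fewer gas moles, so the system shifts toward the side with more gas moles — to the left.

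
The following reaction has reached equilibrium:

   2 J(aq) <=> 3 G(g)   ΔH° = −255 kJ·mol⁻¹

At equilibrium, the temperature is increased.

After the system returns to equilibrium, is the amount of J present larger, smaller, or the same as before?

increases

The forward reaction is exothermic. Raising T favours the endothermic direction — shift to the left.
The net shift is to the left. J is a reactant, so its amount increases.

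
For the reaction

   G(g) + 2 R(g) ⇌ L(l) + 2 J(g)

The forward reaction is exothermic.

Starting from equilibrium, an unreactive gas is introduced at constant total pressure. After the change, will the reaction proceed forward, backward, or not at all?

left

Adding inert gas at constant total pressure expands the volume and lowers every reacting partial pressure. With Δn_gas = 2 − 3 = -1, Q moves away from K toward the side with fewer gas moles, so the system shifts toward the side with more gas moles — to the left.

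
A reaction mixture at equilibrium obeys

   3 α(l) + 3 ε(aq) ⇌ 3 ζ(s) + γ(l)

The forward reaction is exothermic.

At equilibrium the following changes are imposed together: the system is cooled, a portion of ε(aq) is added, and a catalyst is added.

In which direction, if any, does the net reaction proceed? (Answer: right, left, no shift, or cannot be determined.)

The forward reaction is exothermic. Lowering T favours the exothermic direction — shift to the right.
Adding ε (aq), a reactant, drives the reaction to the right.
A catalyst speeds both forward and reverse rates equally; it changes neither Q nor K — no shift from this change.
Only the nonzero effect(s) matter; the net shift is to the right.

right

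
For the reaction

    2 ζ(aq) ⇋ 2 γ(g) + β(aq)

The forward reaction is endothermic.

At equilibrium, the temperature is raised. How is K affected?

K depends on temperature via the van 't Hoff relation. The forward reaction is endothermic, so raising T increases K.

increases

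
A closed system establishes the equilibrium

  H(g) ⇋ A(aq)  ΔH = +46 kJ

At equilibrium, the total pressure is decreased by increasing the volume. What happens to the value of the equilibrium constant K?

unchanged

The equilibrium constant depends only on temperature. This perturbation may move the position of equilibrium, but since T is unchanged, K itself is unchanged.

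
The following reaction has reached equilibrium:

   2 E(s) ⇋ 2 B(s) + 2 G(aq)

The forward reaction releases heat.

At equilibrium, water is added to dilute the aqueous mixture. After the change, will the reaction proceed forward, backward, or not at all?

right

Dilution lowers every aqueous concentration by the same factor. Δn_aq = 2 − 0 = +2, so the system shifts toward the side with more dissolved moles — to the right.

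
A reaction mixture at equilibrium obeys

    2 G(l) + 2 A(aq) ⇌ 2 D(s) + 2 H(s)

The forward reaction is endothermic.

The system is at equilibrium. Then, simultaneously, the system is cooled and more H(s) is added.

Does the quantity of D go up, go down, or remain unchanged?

decreases

The forward reaction is endothermic. Lowering T favours the exothermic direction — shift to the left.
H is a pure solid; its activity is 1 regardless of amount, so Q is unaffected — no shift from this change.
The net shift is to the left. D is a product, so its amount decreases.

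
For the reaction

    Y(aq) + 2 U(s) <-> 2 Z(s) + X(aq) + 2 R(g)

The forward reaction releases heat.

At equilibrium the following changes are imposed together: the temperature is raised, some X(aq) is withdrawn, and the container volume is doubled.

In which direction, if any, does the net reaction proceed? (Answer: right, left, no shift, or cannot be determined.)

The forward reaction is exothermic. Raising T favours the endothermic direction — shift to the left.
Removing X (aq), a product, drives the reaction to the right.
Gas moles: reactants 0, products 2 (Δn_gas = +2). Expansion shifts the system toward the side with more moles of gas — to the right.
The individual effects push in opposite directions; without quantitative information the net direction cannot be determined.

cannot be determined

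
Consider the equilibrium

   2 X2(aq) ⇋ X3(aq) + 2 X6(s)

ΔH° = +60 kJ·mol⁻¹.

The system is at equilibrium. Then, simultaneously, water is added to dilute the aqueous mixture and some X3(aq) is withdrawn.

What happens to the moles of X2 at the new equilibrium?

Dilution lowers every aqueous concentration by the same factor. Δn_aq = 1 − 2 = -1, so the system shifts toward the side with more dissolved moles — to the left.
Removing X3 (aq), a product, drives the reaction to the right.
The two effects oppose each other, so the net shift — and hence the change in X2 — cannot be determined from the given information.

cannot be determined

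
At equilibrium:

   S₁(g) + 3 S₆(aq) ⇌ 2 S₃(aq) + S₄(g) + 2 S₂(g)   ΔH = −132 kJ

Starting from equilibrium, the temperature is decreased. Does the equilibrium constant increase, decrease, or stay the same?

increases

K depends on temperature via the van 't Hoff relation. The forward reaction is exothermic, so lowering T increases K.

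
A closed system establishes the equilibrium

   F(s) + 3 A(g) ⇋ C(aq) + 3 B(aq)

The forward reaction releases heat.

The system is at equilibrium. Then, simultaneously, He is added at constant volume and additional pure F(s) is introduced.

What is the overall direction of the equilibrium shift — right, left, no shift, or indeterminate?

no shift

At constant volume, adding an inert gas leaves every reacting species' partial pressure unchanged, so Q is unchanged — no shift from this change.
F is a pure solid; its activity is 1 regardless of amount, so Q is unaffected — no shift from this change.
None of the changes alters Q relative to K, so there is no net shift.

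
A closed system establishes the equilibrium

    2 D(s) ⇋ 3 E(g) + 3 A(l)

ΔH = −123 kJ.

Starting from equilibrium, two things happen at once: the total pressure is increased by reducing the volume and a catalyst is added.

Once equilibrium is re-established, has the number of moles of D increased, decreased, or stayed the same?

increases

Gas moles: reactants 0, products 3 (Δn_gas = +3). Compression shifts the system toward the side with fewer moles of gas — to the left.
A catalyst speeds both forward and reverse rates equally; it changes neither Q nor K — no shift from this change.
The net shift is to the left. D is a reactant, so its amount increases.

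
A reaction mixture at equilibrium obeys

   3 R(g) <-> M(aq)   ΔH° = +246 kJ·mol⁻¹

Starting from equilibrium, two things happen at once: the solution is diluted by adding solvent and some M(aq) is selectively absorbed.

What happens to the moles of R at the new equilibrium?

Dilution lowers every aqueous concentration by the same factor. Δn_aq = 1 − 0 = +1, so the system shifts toward the side with more dissolved moles — to the right.
Removing M (aq), a product, drives the reaction to the right.
The net shift is to the right. R is a reactant, so its amount decreases.

decreases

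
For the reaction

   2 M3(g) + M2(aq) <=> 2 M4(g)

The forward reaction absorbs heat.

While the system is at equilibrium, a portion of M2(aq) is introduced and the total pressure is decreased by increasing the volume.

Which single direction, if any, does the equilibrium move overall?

Adding M2 (aq), a reactant, drives the reaction to the right.
Gas moles: reactants 2, products 2. Δn_gas = 0, so a volume change leaves Q equal to K — no shift from this change.
Only the nonzero effect(s) matter; the net shift is to the right.

right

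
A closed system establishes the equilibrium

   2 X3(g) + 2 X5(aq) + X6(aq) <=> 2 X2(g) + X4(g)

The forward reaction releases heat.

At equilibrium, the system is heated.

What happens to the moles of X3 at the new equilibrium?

The forward reaction is exothermic. Raising T favours the endothermic direction — shift to the left.
The net shift is to the left. X3 is a reactant, so its amount increases.

increases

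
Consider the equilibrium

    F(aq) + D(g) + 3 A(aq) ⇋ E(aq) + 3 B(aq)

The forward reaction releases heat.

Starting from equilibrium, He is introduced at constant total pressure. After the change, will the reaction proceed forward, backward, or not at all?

left

Adding inert gas at constant total pressure expands the volume and lowers every reacting partial pressure. With Δn_gas = 0 − 1 = -1, Q moves away from K toward the side with fewer gas moles, so the system shifts toward the side with more gas moles — to the left.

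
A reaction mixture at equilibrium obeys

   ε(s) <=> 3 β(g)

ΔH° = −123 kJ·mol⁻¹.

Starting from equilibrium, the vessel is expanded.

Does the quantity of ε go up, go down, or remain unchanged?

decreases

Gas moles: reactants 0, products 3 (Δn_gas = +3). Expansion shifts the system toward the side with more moles of gas — to the right.
The net shift is to the right. ε is a reactant, so its amount decreases.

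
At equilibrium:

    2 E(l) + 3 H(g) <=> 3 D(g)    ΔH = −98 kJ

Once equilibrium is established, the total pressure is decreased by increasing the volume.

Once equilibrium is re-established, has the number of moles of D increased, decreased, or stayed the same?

unchanged

Gas moles: reactants 3, products 3. Δn_gas = 0, so a volume change leaves Q equal to K — no shift from this change.
No net shift occurs, so the amount of D is unchanged.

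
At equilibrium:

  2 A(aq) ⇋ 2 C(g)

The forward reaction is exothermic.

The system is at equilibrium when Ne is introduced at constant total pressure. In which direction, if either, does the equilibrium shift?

Adding inert gas at constant total pressure expands the volume and lowers every reacting partial pressure. With Δn_gas = 2 − 0 = +2, Q moves away from K toward the side with fewer gas moles, so the system shifts toward the side with more gas moles — to the right.

right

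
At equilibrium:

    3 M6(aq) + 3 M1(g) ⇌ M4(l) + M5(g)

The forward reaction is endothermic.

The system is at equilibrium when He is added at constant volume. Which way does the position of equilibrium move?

At constant volume, adding an inert gas leaves every reacting species' partial pressure unchanged, so Q is unchanged — no shift from this change.

no shift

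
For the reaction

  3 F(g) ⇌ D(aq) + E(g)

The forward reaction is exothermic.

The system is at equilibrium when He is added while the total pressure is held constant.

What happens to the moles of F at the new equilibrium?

increases

Adding inert gas at constant total pressure expands the volume and lowers every reacting partial pressure. With Δn_gas = 1 − 3 = -2, Q moves away from K toward the side with fewer gas moles, so the system shifts toward the side with more gas moles — to the left.
The net shift is to the left. F is a reactant, so its amount increases.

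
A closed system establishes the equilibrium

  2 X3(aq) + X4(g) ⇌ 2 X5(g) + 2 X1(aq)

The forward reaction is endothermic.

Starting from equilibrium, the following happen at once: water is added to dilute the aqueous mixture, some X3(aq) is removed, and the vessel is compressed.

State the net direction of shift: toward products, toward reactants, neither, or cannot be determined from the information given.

Dilution scales every aqueous concentration by the same factor. Δn_aq = 2 − 2 = 0, so Q is unchanged — no shift.
Removing X3 (aq), a reactant, drives the reaction to the left.
Gas moles: reactants 1, products 2 (Δn_gas = +1). Compression shifts the system toward the side with fewer moles of gas — to the left.
Only the nonzero effect(s) matter; the net shift is to the left.

left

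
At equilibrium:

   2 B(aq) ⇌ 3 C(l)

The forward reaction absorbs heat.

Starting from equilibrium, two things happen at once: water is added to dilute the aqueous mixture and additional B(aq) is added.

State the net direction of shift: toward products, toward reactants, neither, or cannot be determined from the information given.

cannot be determined

Dilution lowers every aqueous concentration by the same factor. Δn_aq = 0 − 2 = -2, so the system shifts toward the side with more dissolved moles — to the left.
Adding B (aq), a reactant, drives the reaction to the right.
The individual effects push in opposite directions; without quantitative information the net direction cannot be determined.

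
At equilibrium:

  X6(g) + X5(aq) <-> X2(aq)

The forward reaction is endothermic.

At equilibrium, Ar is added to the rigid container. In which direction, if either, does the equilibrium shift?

At constant volume, adding an inert gas leaves every reacting species' partial pressure unchanged, so Q is unchanged — no shift from this change.

no shift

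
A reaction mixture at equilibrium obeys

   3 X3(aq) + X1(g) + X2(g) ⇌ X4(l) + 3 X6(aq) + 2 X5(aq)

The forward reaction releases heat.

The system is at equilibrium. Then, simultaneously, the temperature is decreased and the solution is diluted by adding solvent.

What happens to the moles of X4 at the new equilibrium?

The forward reaction is exothermic. Lowering T favours the exothermic direction — shift to the right.
Dilution lowers every aqueous concentration by the same factor. Δn_aq = 5 − 3 = +2, so the system shifts toward the side with more dissolved moles — to the right.
The net shift is to the right. X4 is a product, so its amount increases.

increases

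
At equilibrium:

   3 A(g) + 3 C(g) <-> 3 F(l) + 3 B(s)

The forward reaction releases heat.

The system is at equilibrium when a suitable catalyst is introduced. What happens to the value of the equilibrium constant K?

unchanged

The equilibrium constant depends only on temperature. This perturbation changes neither the position of equilibrium nor K.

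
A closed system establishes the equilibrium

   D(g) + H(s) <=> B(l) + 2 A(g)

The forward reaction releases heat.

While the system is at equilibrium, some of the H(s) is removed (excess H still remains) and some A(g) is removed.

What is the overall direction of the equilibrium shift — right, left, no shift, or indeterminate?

H is a pure solid; its activity is 1 regardless of amount, so Q is unaffected — no shift from this change.
Removing A (g), a product, drives the reaction to the right.
Only the nonzero effect(s) matter; the net shift is to the right.

right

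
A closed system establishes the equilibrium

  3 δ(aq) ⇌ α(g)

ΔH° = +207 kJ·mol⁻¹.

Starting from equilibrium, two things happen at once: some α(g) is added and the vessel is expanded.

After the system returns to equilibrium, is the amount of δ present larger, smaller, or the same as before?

Adding α (g), a product, drives the reaction to the left.
Gas moles: reactants 0, products 1 (Δn_gas = +1). Expansion shifts the system toward the side with more moles of gas — to the right.
The two effects oppose each other, so the net shift — and hence the change in δ — cannot be determined from the given information.

cannot be determined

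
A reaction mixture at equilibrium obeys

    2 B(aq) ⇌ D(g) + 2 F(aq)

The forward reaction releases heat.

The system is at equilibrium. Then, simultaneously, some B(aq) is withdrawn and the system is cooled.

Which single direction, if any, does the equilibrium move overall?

Removing B (aq), a reactant, drives the reaction to the left.
The forward reaction is exothermic. Lowering T favours the exothermic direction — shift to the right.
The individual effects push in opposite directions; without quantitative information the net direction cannot be determined.

cannot be determined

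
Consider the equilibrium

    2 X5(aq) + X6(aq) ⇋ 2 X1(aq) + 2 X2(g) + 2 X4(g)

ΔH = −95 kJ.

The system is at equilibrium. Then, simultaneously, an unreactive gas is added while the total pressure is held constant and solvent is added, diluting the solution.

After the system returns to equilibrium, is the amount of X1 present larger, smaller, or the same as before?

Adding inert gas at constant total pressure expands the volume and lowers every reacting partial pressure. With Δn_gas = 4 − 0 = +4, Q moves away from K toward the side with fewer gas moles, so the system shifts toward the side with more gas moles — to the right.
Dilution lowers every aqueous concentration by the same factor. Δn_aq = 2 − 3 = -1, so the system shifts toward the side with more dissolved moles — to the left.
The two effects oppose each other, so the net shift — and hence the change in X1 — cannot be determined from the given information.

cannot be determined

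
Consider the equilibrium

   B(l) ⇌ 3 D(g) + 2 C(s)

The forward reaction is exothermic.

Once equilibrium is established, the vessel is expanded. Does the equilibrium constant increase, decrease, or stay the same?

The equilibrium constant depends only on temperature. This perturbation may move the position of equilibrium, but since T is unchanged, K itself is unchanged.

unchanged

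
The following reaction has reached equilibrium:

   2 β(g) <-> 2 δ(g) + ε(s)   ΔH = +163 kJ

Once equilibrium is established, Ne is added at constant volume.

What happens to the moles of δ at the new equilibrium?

At constant volume, adding an inert gas leaves every reacting species' partial pressure unchanged, so Q is unchanged — no shift from this change.
No net shift occurs, so the amount of δ is unchanged.

unchanged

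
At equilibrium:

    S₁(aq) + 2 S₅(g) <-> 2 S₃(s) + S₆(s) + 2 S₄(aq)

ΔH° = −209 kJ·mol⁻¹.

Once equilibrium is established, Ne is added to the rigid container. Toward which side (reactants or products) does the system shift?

no shift

At constant volume, adding an inert gas leaves every reacting species' partial pressure unchanged, so Q is unchanged — no shift from this change.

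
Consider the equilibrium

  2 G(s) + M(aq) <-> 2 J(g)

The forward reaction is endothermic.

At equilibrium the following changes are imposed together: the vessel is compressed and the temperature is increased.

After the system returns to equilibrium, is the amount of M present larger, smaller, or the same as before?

Gas moles: reactants 0, products 2 (Δn_gas = +2). Compression shifts the system toward the side with fewer moles of gas — to the left.
The forward reaction is endothermic. Raising T favours the endothermic direction — shift to the right.
The two effects oppose each other, so the net shift — and hence the change in M — cannot be determined from the given information.

cannot be determined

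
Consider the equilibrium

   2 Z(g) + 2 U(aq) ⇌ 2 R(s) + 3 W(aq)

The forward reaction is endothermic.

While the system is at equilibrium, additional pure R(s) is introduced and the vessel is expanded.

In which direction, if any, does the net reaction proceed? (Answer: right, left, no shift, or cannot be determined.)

R is a pure solid; its activity is 1 regardless of amount, so Q is unaffected — no shift from this change.
Gas moles: reactants 2, products 0 (Δn_gas = -2). Expansion shifts the system toward the side with more moles of gas — to the left.
Only the nonzero effect(s) matter; the net shift is to the left.

left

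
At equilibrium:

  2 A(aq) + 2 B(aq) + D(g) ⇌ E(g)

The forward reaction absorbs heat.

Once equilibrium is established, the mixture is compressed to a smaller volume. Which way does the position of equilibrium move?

no shift

Gas moles: reactants 1, products 1. Δn_gas = 0, so a volume change leaves Q equal to K — no shift from this change.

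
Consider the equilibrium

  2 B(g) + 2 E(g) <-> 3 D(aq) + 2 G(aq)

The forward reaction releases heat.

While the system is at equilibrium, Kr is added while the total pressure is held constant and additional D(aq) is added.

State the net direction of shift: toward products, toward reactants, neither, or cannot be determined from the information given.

Adding inert gas at constant total pressure expands the volume and lowers every reacting partial pressure. With Δn_gas = 0 − 4 = -4, Q moves away from K toward the side with fewer gas moles, so the system shifts toward the side with more gas moles — to the left.
Adding D (aq), a product, drives the reaction to the left.
All effects act in the same direction — net shift to the left.

left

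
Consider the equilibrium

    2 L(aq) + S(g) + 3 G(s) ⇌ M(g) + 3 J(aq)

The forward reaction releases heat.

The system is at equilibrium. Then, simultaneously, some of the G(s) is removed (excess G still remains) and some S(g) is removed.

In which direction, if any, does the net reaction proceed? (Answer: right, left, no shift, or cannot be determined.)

G is a pure solid; its activity is 1 regardless of amount, so Q is unaffected — no shift from this change.
Removing S (g), a reactant, drives the reaction to the left.
Only the nonzero effect(s) matter; the net shift is to the left.

left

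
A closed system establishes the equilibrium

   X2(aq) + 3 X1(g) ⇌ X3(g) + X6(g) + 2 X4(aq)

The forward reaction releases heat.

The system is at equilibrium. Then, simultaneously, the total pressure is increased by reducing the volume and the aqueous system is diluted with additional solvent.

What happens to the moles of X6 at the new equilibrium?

Gas moles: reactants 3, products 2 (Δn_gas = -1). Compression shifts the system toward the side with fewer moles of gas — to the right.
Dilution lowers every aqueous concentration by the same factor. Δn_aq = 2 − 1 = +1, so the system shifts toward the side with more dissolved moles — to the right.
The net shift is to the right. X6 is a product, so its amount increases.

increases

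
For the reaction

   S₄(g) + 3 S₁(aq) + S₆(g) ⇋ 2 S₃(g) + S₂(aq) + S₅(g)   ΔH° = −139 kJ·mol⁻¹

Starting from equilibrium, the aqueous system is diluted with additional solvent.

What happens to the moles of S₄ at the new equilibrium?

Dilution lowers every aqueous concentration by the same factor. Δn_aq = 1 − 3 = -2, so the system shifts toward the side with more dissolved moles — to the left.
The net shift is to the left. S₄ is a reactant, so its amount increases.

increases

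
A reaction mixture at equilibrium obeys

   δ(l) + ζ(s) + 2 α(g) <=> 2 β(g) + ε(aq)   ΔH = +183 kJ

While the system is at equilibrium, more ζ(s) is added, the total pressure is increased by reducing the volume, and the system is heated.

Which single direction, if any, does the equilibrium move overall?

right

ζ is a pure solid; its activity is 1 regardless of amount, so Q is unaffected — no shift from this change.
Gas moles: reactants 2, products 2. Δn_gas = 0, so a volume change leaves Q equal to K — no shift from this change.
The forward reaction is endothermic. Raising T favours the endothermic direction — shift to the right.
Only the nonzero effect(s) matter; the net shift is to the right.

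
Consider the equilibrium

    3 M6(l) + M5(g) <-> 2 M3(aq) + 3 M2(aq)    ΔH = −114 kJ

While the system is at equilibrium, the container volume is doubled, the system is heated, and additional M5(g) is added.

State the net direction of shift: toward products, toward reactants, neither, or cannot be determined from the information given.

Gas moles: reactants 1, products 0 (Δn_gas = -1). Expansion shifts the system toward the side with more moles of gas — to the left.
The forward reaction is exothermic. Raising T favours the endothermic direction — shift to the left.
Adding M5 (g), a reactant, drives the reaction to the right.
The individual effects push in opposite directions; without quantitative information the net direction cannot be determined.

cannot be determined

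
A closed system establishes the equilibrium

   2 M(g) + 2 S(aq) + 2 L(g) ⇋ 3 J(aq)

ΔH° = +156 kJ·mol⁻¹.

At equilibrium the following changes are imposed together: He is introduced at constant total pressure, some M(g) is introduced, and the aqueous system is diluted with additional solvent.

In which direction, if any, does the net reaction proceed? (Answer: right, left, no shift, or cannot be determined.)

Adding inert gas at constant total pressure expands the volume and lowers every reacting partial pressure. With Δn_gas = 0 − 4 = -4, Q moves away from K toward the side with fewer gas moles, so the system shifts toward the side with more gas moles — to the left.
Adding M (g), a reactant, drives the reaction to the right.
Dilution lowers every aqueous concentration by the same factor. Δn_aq = 3 − 2 = +1, so the system shifts toward the side with more dissolved moles — to the right.
The individual effects push in opposite directions; without quantitative information the net direction cannot be determined.

cannot be determined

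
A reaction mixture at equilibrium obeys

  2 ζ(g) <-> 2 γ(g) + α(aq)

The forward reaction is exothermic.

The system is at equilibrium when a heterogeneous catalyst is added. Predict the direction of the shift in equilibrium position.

no shift

A catalyst speeds both forward and reverse rates equally; it changes neither Q nor K — no shift from this change.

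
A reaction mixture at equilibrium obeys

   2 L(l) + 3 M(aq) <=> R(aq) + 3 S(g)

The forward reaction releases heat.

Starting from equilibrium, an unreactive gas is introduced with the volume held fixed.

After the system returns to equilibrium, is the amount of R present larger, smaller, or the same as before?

At constant volume, adding an inert gas leaves every reacting species' partial pressure unchanged, so Q is unchanged — no shift from this change.
No net shift occurs, so the amount of R is unchanged.

unchanged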